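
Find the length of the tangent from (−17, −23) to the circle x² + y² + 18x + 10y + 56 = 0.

The centre is (−9, −5) and r = 5√2. The square of the distance from P to the centre is 64 + 324 = 388.
The tangent meets the radius at right angles, so tangent² = |PO|² − r² = 388 − 50 = 338.

13√2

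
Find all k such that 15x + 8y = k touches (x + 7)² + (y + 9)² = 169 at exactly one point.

For a tangent, require d(centre, line) = r = 13.
|15·(−7) + 8·(−9) − k| / √289 = 13
|k − (−177)| = 13·17, so k = 44 or k = −398.

k = −398 or k = 44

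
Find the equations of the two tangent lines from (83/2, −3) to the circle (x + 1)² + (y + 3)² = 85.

A line y − (−3) = m(x − (83/2)) is tangent when its distance from (−1, −3) is √85:
[m·(−85/2) − (0)]² = 85(m² + 1)
81m² − 4 = 0, so m = 2/9 or m = −2/9.
Through (83/2, −3) these give 2x − 9y = 110 and 2x + 9y = 56.

2x − 9y = 110 and 2x + 9y = 56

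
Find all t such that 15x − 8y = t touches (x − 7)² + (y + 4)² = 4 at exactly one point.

Tangency holds when the distance from the centre (7, −4) to the line equals the radius 2:
|15·7 − 8·(−4) − t| / √289 = 2
|t − (137)| = 2·17, so t = 171 or t = 103.

t = 103 or t = 171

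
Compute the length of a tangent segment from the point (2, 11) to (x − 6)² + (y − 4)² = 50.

Centre (6, 4), r² = 50. |PO|² = (−4)² + (7)² = 65.
Power of the point: PT² = |PO|² − r² = 15, so PT = √15.

√15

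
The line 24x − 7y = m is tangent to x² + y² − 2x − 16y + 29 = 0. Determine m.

m = −182 or m = 118

The line touches the circle iff its distance from (1, 8) is 6:
|24·1 − 7·8 − m| / √625 = 6
|m − (−32)| = 6·25, so m = 118 or m = −182.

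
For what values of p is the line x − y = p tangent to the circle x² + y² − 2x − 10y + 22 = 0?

Tangency holds when the distance from the centre (1, 5) to the line equals the radius 2:
|1·1 − 1·5 − p| / √2 = 2
|p − (−4)| = 2√2.

p = −4 ± 2√2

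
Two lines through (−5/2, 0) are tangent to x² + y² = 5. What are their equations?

2x − y = −5 and 2x + y = −5

Let a tangent through (−5/2, 0) have slope m. Its distance from (0, 0) must equal √5:
[m·(5/2) − (0)]² = 5(m² + 1)
m² − 4 = 0, so m = 2 or m = −2.
With m = 2: 2x − y = −5. With m = −2: 2x + y = −5.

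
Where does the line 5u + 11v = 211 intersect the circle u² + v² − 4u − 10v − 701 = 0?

From the line, v = (211 − 5u)/11. Substituting:
146u² − 2044u − 63510 = 0  ⟹  u² − 14u − 435 = 0
u = 29 or u = −15, giving (29, 6) and (−15, 26).

(−15, 26) and (29, 6)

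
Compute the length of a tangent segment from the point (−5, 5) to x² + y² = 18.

With centre O = (0, 0), |OP|² = 50 and r² = 18.
Power of the point: PT² = |PO|² − r² = 32, so PT = 4√2.

4√2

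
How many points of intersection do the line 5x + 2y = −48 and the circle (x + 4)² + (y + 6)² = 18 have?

2

d² = (5·(−4) + 2·(−6) − (−48))²/29 = 256/29; r² = 18.
Since d² < r², the line cuts the circle twice.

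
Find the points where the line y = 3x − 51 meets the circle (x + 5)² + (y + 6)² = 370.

(12, −15) and (14, −9)

Express y = 3x − 51 and substitute into the circle:
10x² − 260x + 1680 = 0  ⟹  x² − 26x + 168 = 0
x = 14 or x = 12, giving (14, −9) and (12, −15).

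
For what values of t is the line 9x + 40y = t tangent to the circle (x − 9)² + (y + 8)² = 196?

t = −813 or t = 335

For a tangent, require d(centre, line) = r = 14.
|9·9 + 40·(−8) − t| / √1681 = 14
|t − (−239)| = 14·41, so t = 335 or t = −813.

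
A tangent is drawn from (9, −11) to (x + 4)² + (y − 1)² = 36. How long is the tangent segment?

Centre (−4, 1), r² = 36. |PO|² = (13)² + (−12)² = 313.
The tangent meets the radius at right angles, so tangent² = |PO|² − r² = 313 − 36 = 277.

√277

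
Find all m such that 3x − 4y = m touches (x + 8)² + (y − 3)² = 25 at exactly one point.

m = −61 or m = −11

The line touches the circle iff its distance from (−8, 3) is 5:
|3·(−8) − 4·3 − m| / √25 = 5
|m − (−36)| = 5·5, so m = −11 or m = −61.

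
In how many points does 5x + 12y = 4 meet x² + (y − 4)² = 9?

0

Substituting the line into the circle gives 169x² + 440x + 640 = 0.
Discriminant = (440)² − 4·169·(640) = −239040 < 0.
No real roots: the line does not meet the circle.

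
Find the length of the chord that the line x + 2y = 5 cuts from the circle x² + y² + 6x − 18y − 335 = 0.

18√5

Substitute y = (5 − x)/2:
5x² + 50x − 1495 = 0  ⟹  x² + 10x − 299 = 0
x = 13 or x = −23, giving (13, −4) and (−23, 14).
Chord length = distance between (13, −4) and (−23, 14) = √1620 = 18√5.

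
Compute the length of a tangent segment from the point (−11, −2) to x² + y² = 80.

The centre is (0, 0) and r = 4√5. The square of the distance from P to the centre is 121 + 4 = 125.
Power of the point: PT² = |PO|² − r² = 45, so PT = 3√5.

3√5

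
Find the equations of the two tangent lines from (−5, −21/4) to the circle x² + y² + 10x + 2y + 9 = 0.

A line y − (−21/4) = m(x − (−5)) is tangent when its distance from (−5, −1) is √17:
(0m − (17/4))² = 17(m² + 1)
16m² − 1 = 0, so m = 1/4 or m = −1/4.
Through (−5, −21/4) these give x − 4y = 16 and x + 4y = −26.

x − 4y = 16 and x + 4y = −26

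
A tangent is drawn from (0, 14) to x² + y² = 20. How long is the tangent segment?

4√11

The centre is (0, 0) and r = 2√5. The square of the distance from P to the centre is 0 + 196 = 196.
By the tangent–radius right angle, tangent length = √(|PO|² − r²) = √176 = 4√11.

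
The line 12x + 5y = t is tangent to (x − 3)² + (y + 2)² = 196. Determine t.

t = −156 or t = 208

The line touches the circle iff its distance from (3, −2) is 14:
|12·3 + 5·(−2) − t| / √169 = 14
|t − (26)| = 14·13, so t = 208 or t = −156.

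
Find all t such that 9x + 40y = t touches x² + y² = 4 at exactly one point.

t = −82 or t = 82

For a tangent, require d(centre, line) = r = 2.
|9·0 + 40·0 − t| / √1681 = 2
|t| = 2·41, so t = 82 or t = −82.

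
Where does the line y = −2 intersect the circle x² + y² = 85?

(−9, −2) and (9, −2)

Express y = −2 and substitute into the circle:
x² − 81 = 0
x = 9 or x = −9, giving (9, −2) and (−9, −2).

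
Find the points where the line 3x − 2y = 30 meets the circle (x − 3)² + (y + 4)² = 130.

Express y = (−30 + 3x)/2 and substitute into the circle:
13x² − 156x = 0  ⟹  x² − 12x = 0
x = 12 or x = 0, giving (12, 3) and (0, −15).

(0, −15) and (12, 3)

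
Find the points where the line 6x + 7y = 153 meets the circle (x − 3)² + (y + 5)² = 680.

Express y = (153 − 6x)/7 and substitute into the circle:
85x² − 2550x + 2465 = 0  ⟹  x² − 30x + 29 = 0
x = 29 or x = 1, giving (29, −3) and (1, 21).

(1, 21) and (29, −3)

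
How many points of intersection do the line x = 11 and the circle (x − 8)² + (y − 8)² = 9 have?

1

d² = (1·8 + 0·8 − (11))² = 9; r² = 9.
Since d² = r², the line is tangent.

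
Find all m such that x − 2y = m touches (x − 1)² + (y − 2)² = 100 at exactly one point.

Tangency holds when the distance from the centre (1, 2) to the line equals the radius 10:
|1·1 − 2·2 − m| / √5 = 10
|m − (−3)| = 10√5.

m = −3 ± 10√5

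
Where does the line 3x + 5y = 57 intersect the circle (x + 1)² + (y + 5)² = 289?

Substitute y = (57 − 3x)/5:
34x² − 442x − 476 = 0  ⟹  x² − 13x − 14 = 0
x = 14 or x = −1, giving (14, 3) and (−1, 12).

(−1, 12) and (14, 3)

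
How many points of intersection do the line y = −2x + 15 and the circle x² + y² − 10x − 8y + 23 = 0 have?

2

Centre (5, 4), r² = 18. Distance² from centre to line = (−1)²/5 = 1/5.
Since d² < r², the line cuts the circle twice.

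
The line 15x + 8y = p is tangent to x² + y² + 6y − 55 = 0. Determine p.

p = −160 or p = 112

The line touches the circle iff its distance from (0, −3) is 8:
|15·0 + 8·(−3) − p| / √289 = 8
|p − (−24)| = 8·17, so p = 112 or p = −160.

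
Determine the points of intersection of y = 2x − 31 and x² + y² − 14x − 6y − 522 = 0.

(5, −21) and (25, 19)

Express y = 2x − 31 and substitute into the circle:
5x² − 150x + 625 = 0  ⟹  x² − 30x + 125 = 0
x = 25 or x = 5, giving (25, 19) and (5, −21).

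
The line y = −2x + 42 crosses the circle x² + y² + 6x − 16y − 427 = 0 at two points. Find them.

(7, 28) and (19, 4)

Substitute y = −2x + 42:
5x² − 130x + 665 = 0  ⟹  x² − 26x + 133 = 0
x = 19 or x = 7, giving (19, 4) and (7, 28).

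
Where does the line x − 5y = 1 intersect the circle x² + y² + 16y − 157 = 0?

(−14, −3) and (11, 2)

From the line, y = (−1 + x)/5. Substituting:
26x² + 78x − 4004 = 0  ⟹  x² + 3x − 154 = 0
x = 11 or x = −14, giving (11, 2) and (−14, −3).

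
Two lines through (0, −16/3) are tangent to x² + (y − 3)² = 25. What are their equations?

Write the tangent as mx − y + (−16/3 − m·(0)) = 0 and set its distance from the centre to 5:
[m·(0) − (25/3)]² = 25(m² + 1)
9m² − 16 = 0, so m = 4/3 or m = −4/3.
With m = 4/3: 4x − 3y = 16. With m = −4/3: 4x + 3y = −16.

4x − 3y = 16 and 4x + 3y = −16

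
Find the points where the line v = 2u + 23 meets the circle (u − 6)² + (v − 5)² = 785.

(−17, −11) and (5, 33)

Substitute v = 2u + 23:
5u² + 60u − 425 = 0  ⟹  u² + 12u − 85 = 0
u = 5 or u = −17, giving (5, 33) and (−17, −11).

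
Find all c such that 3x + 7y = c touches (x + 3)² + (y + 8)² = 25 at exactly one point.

The line touches the circle iff its distance from (−3, −8) is 5:
|3·(−3) + 7·(−8) − c| / √58 = 5
|c − (−65)| = 5√58.

c = −65 ± 5√58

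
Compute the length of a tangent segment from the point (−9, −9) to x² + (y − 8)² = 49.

Centre (0, 8), r² = 49. |PO|² = (−9)² + (−17)² = 370.
The tangent meets the radius at right angles, so tangent² = |PO|² − r² = 370 − 49 = 321.

√321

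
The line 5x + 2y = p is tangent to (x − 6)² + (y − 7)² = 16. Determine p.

Tangency holds when the distance from the centre (6, 7) to the line equals the radius 4:
|5·6 + 2·7 − p| / √29 = 4
|p − (44)| = 4√29.

p = 44 ± 4√29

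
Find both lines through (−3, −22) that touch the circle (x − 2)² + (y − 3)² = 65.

7x − 4y = 67 and 8x + y = −46

Write the tangent as mx − y + (−22 − m·(−3)) = 0 and set its distance from the centre to √65:
[m·(5) − (25)]² = 65(m² + 1)
4m² + 25m − 56 = 0, so m = 7/4 or m = −8.
Through (−3, −22) these give 7x − 4y = 67 and 8x + y = −46.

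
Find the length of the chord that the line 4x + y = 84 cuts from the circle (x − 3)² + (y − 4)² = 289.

Centre (3, 4), r² = 289. Perpendicular distance d from centre to line = |−68| / √17 = 68/√17.
Chord = 2√(r² − d²) = 2·√(17) = 2√17.

2√17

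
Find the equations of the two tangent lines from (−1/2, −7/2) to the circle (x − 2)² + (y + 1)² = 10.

Let a tangent through (−1/2, −7/2) have slope m. Its distance from (2, −1) must equal √10:
(5/2m − (5/2))² = 10(m² + 1)
3m² + 10m + 3 = 0, so m = −1/3 or m = −3.
Through (−1/2, −7/2) these give x + 3y = −11 and 3x + y = −5.

x + 3y = −11 and 3x + y = −5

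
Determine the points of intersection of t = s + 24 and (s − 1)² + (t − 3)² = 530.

(−22, 2) and (2, 26)

Express t = s + 24 and substitute into the circle:
2s² + 40s − 88 = 0  ⟹  s² + 20s − 44 = 0
s = 2 or s = −22, giving (2, 26) and (−22, 2).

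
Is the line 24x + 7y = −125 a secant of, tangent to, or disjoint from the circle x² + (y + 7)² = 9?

disjoint

d² = (24·0 + 7·(−7) − (−125))²/625 = 5776/625; r² = 9.
Since d² > r², the line lies outside the circle.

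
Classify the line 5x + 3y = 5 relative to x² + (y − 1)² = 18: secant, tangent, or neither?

secant

Centre (0, 1), r² = 18. Distance² from centre to line = (−2)²/34 = 2/17.
Since d² < r², the line cuts the circle twice.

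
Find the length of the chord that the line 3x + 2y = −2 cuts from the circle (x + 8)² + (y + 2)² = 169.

Centre (−8, −2), r² = 169. Perpendicular distance d from centre to line = |−26| / √13 = 26/√13.
Chord = 2√(r² − d²) = 2·√(117) = 6√13.

6√13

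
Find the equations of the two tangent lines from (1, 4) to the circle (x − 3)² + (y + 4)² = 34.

3x + 5y = 23 and 5x − 3y = −7

A line y − (4) = m(x − (1)) is tangent when its distance from (3, −4) is √34:
[m·(2) − (−8)]² = 34(m² + 1)
15m² − 16m − 15 = 0, so m = −3/5 or m = 5/3.
Through (1, 4) these give 3x + 5y = 23 and 5x − 3y = −7.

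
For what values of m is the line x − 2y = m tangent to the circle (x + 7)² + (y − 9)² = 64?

m = −25 ± 8√5

For a tangent, require d(centre, line) = r = 8.
|1·(−7) − 2·9 − m| / √5 = 8
|m − (−25)| = 8√5.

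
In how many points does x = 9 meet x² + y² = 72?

Substituting the line into the circle gives y² + 9 = 0.
Δ = 0 − 36 = −36.
No real roots: the line does not meet the circle.

0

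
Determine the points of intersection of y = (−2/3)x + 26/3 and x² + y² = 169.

From the line, y = (26 − 2x)/3. Substituting:
13x² − 104x − 845 = 0  ⟹  x² − 8x − 65 = 0
x = 13 or x = −5, giving (13, 0) and (−5, 12).

(−5, 12) and (13, 0)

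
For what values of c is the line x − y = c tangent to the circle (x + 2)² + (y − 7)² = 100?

c = −9 ± 10√2

The line touches the circle iff its distance from (−2, 7) is 10:
|1·(−2) − 1·7 − c| / √2 = 10
|c − (−9)| = 10√2.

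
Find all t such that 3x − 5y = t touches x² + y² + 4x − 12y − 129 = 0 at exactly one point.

The line touches the circle iff its distance from (−2, 6) is 13:
|3·(−2) − 5·6 − t| / √34 = 13
|t − (−36)| = 13√34.

t = −36 ± 13√34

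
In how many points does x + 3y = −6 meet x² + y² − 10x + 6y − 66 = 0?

Substituting the line into the circle gives 10x² − 96x − 666 = 0.
Discriminant = (−96)² − 4·10·(−666) = 35856 > 0.
Two real roots: the line is a secant.

2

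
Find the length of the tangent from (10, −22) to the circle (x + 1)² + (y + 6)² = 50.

Centre (−1, −6), r² = 50. |PO|² = (11)² + (−16)² = 377.
Power of the point: PT² = |PO|² − r² = 327, so PT = √327.

√327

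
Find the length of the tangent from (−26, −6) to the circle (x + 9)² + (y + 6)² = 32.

With centre O = (−9, −6), |OP|² = 289 and r² = 32.
By the tangent–radius right angle, tangent length = √(|PO|² − r²) = √257.

√257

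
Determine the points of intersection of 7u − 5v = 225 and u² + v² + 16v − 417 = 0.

Express v = (−225 + 7u)/5 and substitute into the circle:
74u² − 2590u + 22200 = 0  ⟹  u² − 35u + 300 = 0
u = 20 or u = 15, giving (20, −17) and (15, −24).

(15, −24) and (20, −17)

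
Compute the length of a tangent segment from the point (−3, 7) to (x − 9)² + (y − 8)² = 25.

The centre is (9, 8) and r = 5. The square of the distance from P to the centre is 144 + 1 = 145.
The tangent meets the radius at right angles, so tangent² = |PO|² − r² = 145 − 25 = 120.

2√30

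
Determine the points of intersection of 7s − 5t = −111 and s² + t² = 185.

(−13, 4) and (−8, 11)

Express t = (111 + 7s)/5 and substitute into the circle:
74s² + 1554s + 7696 = 0  ⟹  s² + 21s + 104 = 0
s = −8 or s = −13, giving (−8, 11) and (−13, 4).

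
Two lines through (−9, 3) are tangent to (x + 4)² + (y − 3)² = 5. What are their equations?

x − 2y = −15 and x + 2y = −3

A line y − (3) = m(x − (−9)) is tangent when its distance from (−4, 3) is √5:
(5m − (0))² = 5(m² + 1)
4m² − 1 = 0, so m = 1/2 or m = −1/2.
Through (−9, 3) these give x − 2y = −15 and x + 2y = −3.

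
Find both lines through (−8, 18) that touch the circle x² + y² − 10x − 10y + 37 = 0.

Write the tangent as mx − y + (18 − m·(−8)) = 0 and set its distance from the centre to √13:
(13m − (−13))² = 13(m² + 1)
6m² + 13m + 6 = 0, so m = −2/3 or m = −3/2.
Through (−8, 18) these give 2x + 3y = 38 and 3x + 2y = 12.

2x + 3y = 38 and 3x + 2y = 12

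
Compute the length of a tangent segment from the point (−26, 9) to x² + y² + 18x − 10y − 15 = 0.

Centre (−9, 5), r² = 121. |PO|² = (−17)² + (4)² = 305.
The tangent meets the radius at right angles, so tangent² = |PO|² − r² = 305 − 121 = 184.

2√46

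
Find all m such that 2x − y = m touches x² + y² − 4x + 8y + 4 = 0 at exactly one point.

m = 8 ± 4√5

Tangency holds when the distance from the centre (2, −4) to the line equals the radius 4:
|2·2 − 1·(−4) − m| / √5 = 4
|m − (8)| = 4√5.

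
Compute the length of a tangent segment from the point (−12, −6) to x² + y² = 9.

3√19

With centre O = (0, 0), |OP|² = 180 and r² = 9.
Power of the point: PT² = |PO|² − r² = 171, so PT = 3√19.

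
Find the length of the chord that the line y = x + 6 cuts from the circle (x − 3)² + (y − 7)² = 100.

Express y = x + 6 and substitute into the circle:
2x² − 8x − 90 = 0  ⟹  x² − 4x − 45 = 0
x = 9 or x = −5, giving (9, 15) and (−5, 1).
Chord length = distance between (9, 15) and (−5, 1) = √392 = 14√2.

14√2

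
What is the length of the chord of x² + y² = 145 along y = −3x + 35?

3√10

The distance from (0, 0) to the line is 35/√10, and r² = 145.
Half the chord is √(r² − d²) = √(45/2), so the full chord is 3√10.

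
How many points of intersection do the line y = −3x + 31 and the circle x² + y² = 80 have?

0

Substituting the line into the circle gives 10x² − 186x + 881 = 0.
Discriminant = (−186)² − 4·10·(881) = −644 < 0.
No real roots: the line does not meet the circle.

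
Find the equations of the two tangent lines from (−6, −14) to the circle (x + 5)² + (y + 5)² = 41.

5x + 4y = −86 and 4x − 5y = 46

Write the tangent as mx − y + (−14 − m·(−6)) = 0 and set its distance from the centre to √41:
(1m − (9))² = 41(m² + 1)
20m² + 9m − 20 = 0, so m = −5/4 or m = 4/5.
Through (−6, −14) these give 5x + 4y = −86 and 4x − 5y = 46.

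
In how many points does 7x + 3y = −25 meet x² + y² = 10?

d² = (7·0 + 3·0 − (−25))²/58 = 625/58; r² = 10.
Since d² > r², the line lies outside the circle.

0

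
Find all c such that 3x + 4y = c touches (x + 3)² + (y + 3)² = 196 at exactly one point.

c = −91 or c = 49

Tangency holds when the distance from the centre (−3, −3) to the line equals the radius 14:
|3·(−3) + 4·(−3) − c| / √25 = 14
|c − (−21)| = 14·5, so c = 49 or c = −91.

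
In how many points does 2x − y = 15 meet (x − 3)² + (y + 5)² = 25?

2

Substituting the line into the circle gives 5x² − 46x + 84 = 0.
Discriminant = (−46)² − 4·5·(84) = 436 > 0.
Two real roots: the line is a secant.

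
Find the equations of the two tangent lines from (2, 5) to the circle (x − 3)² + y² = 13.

Let a tangent through (2, 5) have slope m. Its distance from (3, 0) must equal √13:
[m·(1) − (−5)]² = 13(m² + 1)
6m² − 5m − 6 = 0, so m = −2/3 or m = 3/2.
Through (2, 5) these give 2x + 3y = 19 and 3x − 2y = −4.

2x + 3y = 19 and 3x − 2y = −4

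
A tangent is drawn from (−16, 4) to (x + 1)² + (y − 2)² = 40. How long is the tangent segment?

3√21

Centre (−1, 2), r² = 40. |PO|² = (−15)² + (2)² = 229.
Power of the point: PT² = |PO|² − r² = 189, so PT = 3√21.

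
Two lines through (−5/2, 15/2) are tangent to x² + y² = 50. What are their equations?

x + 7y = 50 and x − y = −10

Let a tangent through (−5/2, 15/2) have slope m. Its distance from (0, 0) must equal 5√2:
[m·(5/2) − (−15/2)]² = 50(m² + 1)
7m² − 6m − 1 = 0, so m = −1/7 or m = 1.
With m = −1/7: x + 7y = 50. With m = 1: x − y = −10.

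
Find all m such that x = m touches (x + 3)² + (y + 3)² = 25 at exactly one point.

m = −8 or m = 2

The line touches the circle iff its distance from (−3, −3) is 5:
|1·(−3) + 0·(−3) − m| / √1 = 5
|m − (−3)| = 5, so m = 2 or m = −8.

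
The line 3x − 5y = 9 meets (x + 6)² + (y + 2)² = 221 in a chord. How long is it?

Substitute y = (−9 + 3x)/5:
34x² + 306x − 4624 = 0  ⟹  x² + 9x − 136 = 0
x = 8 or x = −17, giving (8, 3) and (−17, −12).
Chord length = distance between (8, 3) and (−17, −12) = √850 = 5√34.

5√34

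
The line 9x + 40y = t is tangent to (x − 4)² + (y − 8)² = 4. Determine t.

t = 274 or t = 438

For a tangent, require d(centre, line) = r = 2.
|9·4 + 40·8 − t| / √1681 = 2
|t − (356)| = 2·41, so t = 438 or t = 274.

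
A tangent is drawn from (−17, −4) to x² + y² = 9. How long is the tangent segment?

With centre O = (0, 0), |OP|² = 305 and r² = 9.
By the tangent–radius right angle, tangent length = √(|PO|² − r²) = √296 = 2√74.

2√74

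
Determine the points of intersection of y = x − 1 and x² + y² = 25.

(−3, −4) and (4, 3)

Substitute y = x − 1:
2x² − 2x − 24 = 0  ⟹  x² − x − 12 = 0
x = 4 or x = −3, giving (4, 3) and (−3, −4).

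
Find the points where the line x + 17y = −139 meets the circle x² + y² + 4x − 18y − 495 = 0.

(−20, −7) and (14, −9)

Express y = (−139 − x)/17 and substitute into the circle:
290x² + 1740x − 81200 = 0  ⟹  x² + 6x − 280 = 0
x = 14 or x = −20, giving (14, −9) and (−20, −7).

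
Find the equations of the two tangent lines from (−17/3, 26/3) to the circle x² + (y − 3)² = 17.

A line y − (26/3) = m(x − (−17/3)) is tangent when its distance from (0, 3) is √17:
(17/3m − (−17/3))² = 17(m² + 1)
4m² + 17m + 4 = 0, so m = −1/4 or m = −4.
With m = −1/4: x + 4y = 29. With m = −4: 4x + y = −14.

x + 4y = 29 and 4x + y = −14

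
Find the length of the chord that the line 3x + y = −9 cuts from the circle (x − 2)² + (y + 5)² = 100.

Express y = −3x − 9 and substitute into the circle:
10x² + 20x − 80 = 0  ⟹  x² + 2x − 8 = 0
x = 2 or x = −4, giving (2, −15) and (−4, 3).
Chord length = distance between (2, −15) and (−4, 3) = √360 = 6√10.

6√10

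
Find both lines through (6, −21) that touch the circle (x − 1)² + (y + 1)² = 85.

9x − 2y = 96 and 7x + 6y = −84

A line y − (−21) = m(x − (6)) is tangent when its distance from (1, −1) is √85:
[m·(−5) − (20)]² = 85(m² + 1)
12m² − 40m − 63 = 0, so m = 9/2 or m = −7/6.
Through (6, −21) these give 9x − 2y = 96 and 7x + 6y = −84.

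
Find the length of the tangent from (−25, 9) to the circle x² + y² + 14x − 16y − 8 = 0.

2√51

Centre (−7, 8), r² = 121. |PO|² = (−18)² + (1)² = 325.
By the tangent–radius right angle, tangent length = √(|PO|² − r²) = √204 = 2√51.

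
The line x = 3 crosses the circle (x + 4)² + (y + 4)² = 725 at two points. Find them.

(3, −30) and (3, 22)

The line gives x = 3. Substituting into the circle:
y² + 8y − 660 = 0
y = 22 or y = −30, giving (3, 22) and (3, −30).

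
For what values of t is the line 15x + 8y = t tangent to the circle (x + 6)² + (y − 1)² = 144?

For a tangent, require d(centre, line) = r = 12.
|15·(−6) + 8·1 − t| / √289 = 12
|t − (−82)| = 12·17, so t = 122 or t = −286.

t = −286 or t = 122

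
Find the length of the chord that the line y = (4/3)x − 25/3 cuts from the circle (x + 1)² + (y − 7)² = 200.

20

Centre (−1, 7), r² = 200. Perpendicular distance d from centre to line = |−50| / √25 = 50/√25.
Half the chord is √(r² − d²) = √(100), so the full chord is 20.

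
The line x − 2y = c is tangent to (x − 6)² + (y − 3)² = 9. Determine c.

c = ±3√5

Tangency holds when the distance from the centre (6, 3) to the line equals the radius 3:
|1·6 − 2·3 − c| / √5 = 3
|c| = 3√5.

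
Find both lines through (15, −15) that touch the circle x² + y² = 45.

x + 2y = −15 and 2x + y = 15

A line y − (−15) = m(x − (15)) is tangent when its distance from (0, 0) is 3√5:
(−15m − (15))² = 45(m² + 1)
2m² + 5m + 2 = 0, so m = −1/2 or m = −2.
With m = −1/2: x + 2y = −15. With m = −2: 2x + y = 15.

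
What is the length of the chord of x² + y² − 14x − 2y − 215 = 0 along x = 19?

The line gives x = 19. Substituting into the circle:
y² − 2y − 120 = 0
y = 12 or y = −10, giving (19, 12) and (19, −10).
Chord length = distance between (19, 12) and (19, −10) = √484 = 22.

22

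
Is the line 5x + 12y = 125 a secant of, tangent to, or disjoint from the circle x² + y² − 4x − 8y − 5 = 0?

disjoint

Substituting the line into the circle gives 169x² − 1346x + 2905 = 0.
Discriminant = (−1346)² − 4·169·(2905) = −152064 < 0.
No real roots: the line does not meet the circle.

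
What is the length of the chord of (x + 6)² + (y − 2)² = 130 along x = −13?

The line gives x = −13. Substituting into the circle:
y² − 4y − 77 = 0
y = 11 or y = −7, giving (−13, 11) and (−13, −7).
|(−13, 11) − (−13, −7)| = √((0)² + (18)²) = 18.

18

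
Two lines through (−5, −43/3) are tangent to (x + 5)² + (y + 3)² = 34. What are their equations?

Write the tangent as mx − y + (−43/3 − m·(−5)) = 0 and set its distance from the centre to √34:
(0m − (34/3))² = 34(m² + 1)
9m² − 25 = 0, so m = −5/3 or m = 5/3.
Through (−5, −43/3) these give 5x + 3y = −68 and 5x − 3y = 18.

5x + 3y = −68 and 5x − 3y = 18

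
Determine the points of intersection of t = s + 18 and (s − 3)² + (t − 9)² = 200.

(−11, 7) and (5, 23)

Substitute t = s + 18:
2s² + 12s − 110 = 0  ⟹  s² + 6s − 55 = 0
s = 5 or s = −11, giving (5, 23) and (−11, 7).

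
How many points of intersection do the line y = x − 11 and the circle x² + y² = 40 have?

d² = (1·0 − 1·0 − (11))²/2 = 121/2; r² = 40.
Since d² > r², the line lies outside the circle.

0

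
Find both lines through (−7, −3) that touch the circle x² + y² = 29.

5x − 2y = −29 and 2x + 5y = −29

Write the tangent as mx − y + (−3 − m·(−7)) = 0 and set its distance from the centre to √29:
(7m − (3))² = 29(m² + 1)
10m² − 21m − 10 = 0, so m = 5/2 or m = −2/5.
With m = 5/2: 5x − 2y = −29. With m = −2/5: 2x + 5y = −29.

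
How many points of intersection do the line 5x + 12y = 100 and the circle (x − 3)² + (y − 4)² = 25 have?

2

Substituting the line into the circle gives 169x² − 1384x + 400 = 0.
Δ = 1915456 − 270400 = 1645056.
Two real roots: the line is a secant.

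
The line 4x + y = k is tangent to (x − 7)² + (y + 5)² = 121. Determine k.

k = 23 ± 11√17

The line touches the circle iff its distance from (7, −5) is 11:
|4·7 + 1·(−5) − k| / √17 = 11
|k − (23)| = 11√17.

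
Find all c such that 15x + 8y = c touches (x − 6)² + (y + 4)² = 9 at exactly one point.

For a tangent, require d(centre, line) = r = 3.
|15·6 + 8·(−4) − c| / √289 = 3
|c − (58)| = 3·17, so c = 109 or c = 7.

c = 7 or c = 109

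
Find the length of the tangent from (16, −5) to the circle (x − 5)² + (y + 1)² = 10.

√127

The centre is (5, −1) and r = √10. The square of the distance from P to the centre is 121 + 16 = 137.
The tangent meets the radius at right angles, so tangent² = |PO|² − r² = 137 − 10 = 127.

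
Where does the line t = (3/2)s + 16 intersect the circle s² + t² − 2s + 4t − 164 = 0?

(−12, −2) and (−4, 10)

From the line, t = (32 + 3s)/2. Substituting:
13s² + 208s + 624 = 0  ⟹  s² + 16s + 48 = 0
s = −4 or s = −12, giving (−4, 10) and (−12, −2).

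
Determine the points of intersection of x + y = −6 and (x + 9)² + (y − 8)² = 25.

Substitute y = −x − 6:
2x² + 46x + 252 = 0  ⟹  x² + 23x + 126 = 0
x = −9 or x = −14, giving (−9, 3) and (−14, 8).

(−14, 8) and (−9, 3)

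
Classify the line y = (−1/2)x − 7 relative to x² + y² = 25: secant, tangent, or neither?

Substituting the line into the circle gives 5x² + 28x + 96 = 0.
Discriminant = (28)² − 4·5·(96) = −1136 < 0.
No real roots: the line does not meet the circle.

neither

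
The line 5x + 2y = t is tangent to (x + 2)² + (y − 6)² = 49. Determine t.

Tangency holds when the distance from the centre (−2, 6) to the line equals the radius 7:
|5·(−2) + 2·6 − t| / √29 = 7
|t − (2)| = 7√29.

t = 2 ± 7√29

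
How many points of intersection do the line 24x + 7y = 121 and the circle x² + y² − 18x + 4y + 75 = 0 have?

0

d² = (24·9 + 7·(−2) − (121))²/625 = 6561/625; r² = 10.
Since d² > r², the line lies outside the circle.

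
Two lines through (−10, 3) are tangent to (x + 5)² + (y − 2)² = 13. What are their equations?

2x − 3y = −29 and 3x + 2y = −24

A line y − (3) = m(x − (−10)) is tangent when its distance from (−5, 2) is √13:
(5m − (−1))² = 13(m² + 1)
6m² + 5m − 6 = 0, so m = 2/3 or m = −3/2.
Through (−10, 3) these give 2x − 3y = −29 and 3x + 2y = −24.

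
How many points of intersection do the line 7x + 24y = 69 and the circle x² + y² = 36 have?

d² = (7·0 + 24·0 − (69))²/625 = 4761/625; r² = 36.
Since d² < r², the line cuts the circle twice.

2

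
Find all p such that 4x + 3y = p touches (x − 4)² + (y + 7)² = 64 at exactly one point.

Tangency holds when the distance from the centre (4, −7) to the line equals the radius 8:
|4·4 + 3·(−7) − p| / √25 = 8
|p − (−5)| = 8·5, so p = 35 or p = −45.

p = −45 or p = 35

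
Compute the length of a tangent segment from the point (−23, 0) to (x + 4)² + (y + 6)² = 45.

4√22

Centre (−4, −6), r² = 45. |PO|² = (−19)² + (6)² = 397.
Power of the point: PT² = |PO|² − r² = 352, so PT = 4√22.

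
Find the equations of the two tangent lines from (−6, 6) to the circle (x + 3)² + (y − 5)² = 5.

x − 2y = −18 and 2x + y = −6

Write the tangent as mx − y + (6 − m·(−6)) = 0 and set its distance from the centre to √5:
[m·(3) − (−1)]² = 5(m² + 1)
2m² + 3m − 2 = 0, so m = 1/2 or m = −2.
With m = 1/2: x − 2y = −18. With m = −2: 2x + y = −6.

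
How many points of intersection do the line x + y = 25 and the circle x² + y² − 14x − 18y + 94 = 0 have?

0

Substituting the line into the circle gives 2x² − 46x + 269 = 0.
Δ = 2116 − 2152 = −36.
No real roots: the line does not meet the circle.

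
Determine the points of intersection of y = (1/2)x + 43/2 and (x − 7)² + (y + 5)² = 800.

Substitute y = (43 + x)/2:
5x² + 50x − 195 = 0  ⟹  x² + 10x − 39 = 0
x = 3 or x = −13, giving (3, 23) and (−13, 15).

(−13, 15) and (3, 23)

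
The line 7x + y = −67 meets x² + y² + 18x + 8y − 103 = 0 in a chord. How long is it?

20√2

Substitute y = −7x − 67:
50x² + 900x + 3850 = 0  ⟹  x² + 18x + 77 = 0
x = −7 or x = −11, giving (−7, −18) and (−11, 10).
|(−7, −18) − (−11, 10)| = √((4)² + (−28)²) = 20√2.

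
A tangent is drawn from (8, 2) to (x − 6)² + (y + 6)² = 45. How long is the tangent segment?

With centre O = (6, −6), |OP|² = 68 and r² = 45.
Power of the point: PT² = |PO|² − r² = 23, so PT = √23.

√23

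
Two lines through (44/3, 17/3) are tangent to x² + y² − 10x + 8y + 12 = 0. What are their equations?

Write the tangent as mx − y + (17/3 − m·(44/3)) = 0 and set its distance from the centre to √29:
(−29/3m − (−29/3))² = 29(m² + 1)
10m² − 29m + 10 = 0, so m = 5/2 or m = 2/5.
With m = 5/2: 5x − 2y = 62. With m = 2/5: 2x − 5y = 1.

5x − 2y = 62 and 2x − 5y = 1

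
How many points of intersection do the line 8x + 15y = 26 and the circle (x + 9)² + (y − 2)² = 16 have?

1

Substituting the line into the circle gives 289x² + 4114x + 14641 = 0.
Δ = 16924996 − 16924996 = 0.
A repeated root: the line is tangent.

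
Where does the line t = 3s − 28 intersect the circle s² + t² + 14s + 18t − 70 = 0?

(3, −19) and (7, −7)

Substitute t = 3s − 28:
10s² − 100s + 210 = 0  ⟹  s² − 10s + 21 = 0
s = 7 or s = 3, giving (7, −7) and (3, −19).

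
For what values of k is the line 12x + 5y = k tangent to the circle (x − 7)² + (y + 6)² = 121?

k = −89 or k = 197

Tangency holds when the distance from the centre (7, −6) to the line equals the radius 11:
|12·7 + 5·(−6) − k| / √169 = 11
|k − (54)| = 11·13, so k = 197 or k = −89.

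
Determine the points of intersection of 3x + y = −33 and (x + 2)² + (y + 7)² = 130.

Express y = −3x − 33 and substitute into the circle:
10x² + 160x + 550 = 0  ⟹  x² + 16x + 55 = 0
x = −5 or x = −11, giving (−5, −18) and (−11, 0).

(−11, 0) and (−5, −18)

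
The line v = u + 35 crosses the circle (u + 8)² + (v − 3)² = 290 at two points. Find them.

(−21, 14) and (−19, 16)

Express v = u + 35 and substitute into the circle:
2u² + 80u + 798 = 0  ⟹  u² + 40u + 399 = 0
u = −19 or u = −21, giving (−19, 16) and (−21, 14).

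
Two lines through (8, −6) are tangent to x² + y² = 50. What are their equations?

7x + y = 50 and x − 7y = 50

Let a tangent through (8, −6) have slope m. Its distance from (0, 0) must equal 5√2:
(−8m − (6))² = 50(m² + 1)
7m² + 48m − 7 = 0, so m = −7 or m = 1/7.
With m = −7: 7x + y = 50. With m = 1/7: x − 7y = 50.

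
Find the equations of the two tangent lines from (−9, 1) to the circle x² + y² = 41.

5x + 4y = −41 and 4x − 5y = −41

Let a tangent through (−9, 1) have slope m. Its distance from (0, 0) must equal √41:
[m·(9) − (−1)]² = 41(m² + 1)
20m² + 9m − 20 = 0, so m = −5/4 or m = 4/5.
Through (−9, 1) these give 5x + 4y = −41 and 4x − 5y = −41.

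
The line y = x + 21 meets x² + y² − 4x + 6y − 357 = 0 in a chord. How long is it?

8√2

The distance from (2, −3) to the line is 26/√2, and r² = 370.
Chord = 2√(r² − d²) = 2·√(32) = 8√2.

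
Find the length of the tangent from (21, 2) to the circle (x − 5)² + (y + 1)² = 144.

11

With centre O = (5, −1), |OP|² = 265 and r² = 144.
The tangent meets the radius at right angles, so tangent² = |PO|² − r² = 265 − 144 = 121.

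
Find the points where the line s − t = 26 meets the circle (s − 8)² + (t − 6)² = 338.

Express t = s − 26 and substitute into the circle:
2s² − 80s + 750 = 0  ⟹  s² − 40s + 375 = 0
s = 25 or s = 15, giving (25, −1) and (15, −11).

(15, −11) and (25, −1)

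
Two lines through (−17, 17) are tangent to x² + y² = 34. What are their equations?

5x + 3y = −34 and 3x + 5y = 34

Write the tangent as mx − y + (17 − m·(−17)) = 0 and set its distance from the centre to √34:
(17m − (−17))² = 34(m² + 1)
15m² + 34m + 15 = 0, so m = −5/3 or m = −3/5.
Through (−17, 17) these give 5x + 3y = −34 and 3x + 5y = 34.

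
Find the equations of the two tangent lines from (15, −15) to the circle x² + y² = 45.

x + 2y = −15 and 2x + y = 15

Let a tangent through (15, −15) have slope m. Its distance from (0, 0) must equal 3√5:
[m·(−15) − (15)]² = 45(m² + 1)
2m² + 5m + 2 = 0, so m = −1/2 or m = −2.
Through (15, −15) these give x + 2y = −15 and 2x + y = 15.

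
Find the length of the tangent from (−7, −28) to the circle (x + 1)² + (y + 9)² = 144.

√253

Centre (−1, −9), r² = 144. |PO|² = (−6)² + (−19)² = 397.
By the tangent–radius right angle, tangent length = √(|PO|² − r²) = √253.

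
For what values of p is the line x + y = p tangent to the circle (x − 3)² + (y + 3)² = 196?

The line touches the circle iff its distance from (3, −3) is 14:
|1·3 + 1·(−3) − p| / √2 = 14
|p| = 14√2.

p = ±14√2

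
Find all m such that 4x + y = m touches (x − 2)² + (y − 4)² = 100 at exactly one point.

m = 12 ± 10√17

For a tangent, require d(centre, line) = r = 10.
|4·2 + 1·4 − m| / √17 = 10
|m − (12)| = 10√17.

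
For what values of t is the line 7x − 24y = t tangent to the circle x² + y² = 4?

t = −50 or t = 50

Tangency holds when the distance from the centre (0, 0) to the line equals the radius 2:
|7·0 − 24·0 − t| / √625 = 2
|t| = 2·25, so t = 50 or t = −50.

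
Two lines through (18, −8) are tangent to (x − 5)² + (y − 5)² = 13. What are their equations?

Let a tangent through (18, −8) have slope m. Its distance from (5, 5) must equal √13:
[m·(−13) − (13)]² = 13(m² + 1)
6m² + 13m + 6 = 0, so m = −3/2 or m = −2/3.
Through (18, −8) these give 3x + 2y = 38 and 2x + 3y = 12.

3x + 2y = 38 and 2x + 3y = 12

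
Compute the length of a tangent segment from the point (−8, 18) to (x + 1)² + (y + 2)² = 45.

With centre O = (−1, −2), |OP|² = 449 and r² = 45.
Power of the point: PT² = |PO|² − r² = 404, so PT = 2√101.

2√101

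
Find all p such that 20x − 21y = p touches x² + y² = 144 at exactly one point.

p = −348 or p = 348

Tangency holds when the distance from the centre (0, 0) to the line equals the radius 12:
|20·0 − 21·0 − p| / √841 = 12
|p| = 12·29, so p = 348 or p = −348.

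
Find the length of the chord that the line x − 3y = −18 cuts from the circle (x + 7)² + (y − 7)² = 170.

Express y = (18 + x)/3 and substitute into the circle:
10x² + 120x − 1080 = 0  ⟹  x² + 12x − 108 = 0
x = 6 or x = −18, giving (6, 8) and (−18, 0).
|(6, 8) − (−18, 0)| = √((24)² + (8)²) = 8√10.

8√10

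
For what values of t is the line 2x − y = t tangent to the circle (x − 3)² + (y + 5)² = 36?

Tangency holds when the distance from the centre (3, −5) to the line equals the radius 6:
|2·3 − 1·(−5) − t| / √5 = 6
|t − (11)| = 6√5.

t = 11 ± 6√5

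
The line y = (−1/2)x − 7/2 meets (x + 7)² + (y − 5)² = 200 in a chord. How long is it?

Substitute y = (−7 − x)/2:
5x² + 90x − 315 = 0  ⟹  x² + 18x − 63 = 0
x = 3 or x = −21, giving (3, −5) and (−21, 7).
Chord length = distance between (3, −5) and (−21, 7) = √720 = 12√5.

12√5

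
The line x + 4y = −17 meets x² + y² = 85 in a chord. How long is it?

From the line, y = (−17 − x)/4. Substituting:
17x² + 34x − 1071 = 0  ⟹  x² + 2x − 63 = 0
x = 7 or x = −9, giving (7, −6) and (−9, −2).
Chord length = distance between (7, −6) and (−9, −2) = √272 = 4√17.

4√17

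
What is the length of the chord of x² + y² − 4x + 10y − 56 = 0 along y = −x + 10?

Centre (2, −5), r² = 85. Perpendicular distance d from centre to line = |−13| / √2 = 13/√2.
Chord = 2√(r² − d²) = 2·√(1/2) = √2.

√2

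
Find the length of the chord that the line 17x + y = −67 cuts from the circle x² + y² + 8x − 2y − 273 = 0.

2√290

Substitute y = −17x − 67:
290x² + 2320x + 4350 = 0  ⟹  x² + 8x + 15 = 0
x = −3 or x = −5, giving (−3, −16) and (−5, 18).
|(−3, −16) − (−5, 18)| = √((2)² + (−34)²) = 2√290.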